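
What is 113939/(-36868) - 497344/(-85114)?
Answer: 4319137273/1568991476 ≈ 2.7528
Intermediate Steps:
113939/(-36868) - 497344/(-85114) = 113939*(-1/36868) - 497344*(-1/85114) = -113939/36868 + 248672/42557 = 4319137273/1568991476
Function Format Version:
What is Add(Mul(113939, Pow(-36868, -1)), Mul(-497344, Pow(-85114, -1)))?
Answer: Rational(4319137273, 1568991476) ≈ 2.7528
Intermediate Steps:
Add(Mul(113939, Pow(-36868, -1)), Mul(-497344, Pow(-85114, -1))) = Add(Mul(113939, Rational(-1, 36868)), Mul(-497344, Rational(-1, 85114))) = Add(Rational(-113939, 36868), Rational(248672, 42557)) = Rational(4319137273, 1568991476)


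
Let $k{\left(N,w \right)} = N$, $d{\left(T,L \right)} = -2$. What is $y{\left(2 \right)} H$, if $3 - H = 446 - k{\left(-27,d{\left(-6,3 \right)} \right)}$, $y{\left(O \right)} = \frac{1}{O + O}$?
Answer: $- \frac{235}{2} \approx -117.5$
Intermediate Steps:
$y{\left(O \right)} = \frac{1}{2 O}$
$H = -470$ ($H = 3 - \left(446 - -27\right) = 3 - \left(446 + 27\right) = 3 - 473 = -470$)
$y{\left(2 \right)} H = \frac{1}{2 \cdot 2} \left(-470\right) = \frac{1}{2} \cdot \frac{1}{2} \left(-470\right) = \frac{1}{4} \left(-470\right) = - \frac{235}{2}$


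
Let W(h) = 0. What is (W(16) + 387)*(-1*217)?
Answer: -83979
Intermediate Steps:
(W(16) + 387)*(-1*217) = (0 + 387)*(-1*217) = 387*(-217) = -83979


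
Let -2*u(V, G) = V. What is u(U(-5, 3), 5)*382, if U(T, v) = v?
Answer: -573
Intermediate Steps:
u(V, G) = -V/2
u(U(-5, 3), 5)*382 = -1/2*3*382 = -3/2*382 = -573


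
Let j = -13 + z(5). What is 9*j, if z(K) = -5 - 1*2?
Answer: -180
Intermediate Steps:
z(K) = -7 (z(K) = -5 - 2 = -7)
j = -20 (j = -13 - 7 = -20)
9*j = 9*(-20) = -180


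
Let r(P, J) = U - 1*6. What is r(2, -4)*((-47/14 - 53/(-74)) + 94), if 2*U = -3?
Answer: -177465/259 ≈ -685.19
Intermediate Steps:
U = -3/2 (U = (½)*(-3) = -3/2 ≈ -1.5000)
r(P, J) = -15/2 (r(P, J) = -3/2 - 1*6 = -3/2 - 6 = -15/2)
r(2, -4)*((-47/14 - 53/(-74)) + 94) = -15*((-47/14 - 53/(-74)) + 94)/2 = -15*((-47*1/14 - 53*(-1/74)) + 94)/2 = -15*((-47/14 + 53/74) + 94)/2 = -15*(-684/259 + 94)/2 = -15/2*23662/259 = -177465/259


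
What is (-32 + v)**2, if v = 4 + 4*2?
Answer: 400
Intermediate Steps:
v = 12 (v = 4 + 8 = 12)
(-32 + v)**2 = (-32 + 12)**2 = (-20)**2 = 400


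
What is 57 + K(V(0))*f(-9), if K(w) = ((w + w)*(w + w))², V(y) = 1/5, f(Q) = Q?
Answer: 35481/625 ≈ 56.770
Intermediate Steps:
V(y) = ⅕
K(w) = 16*w⁴ (K(w) = ((2*w)*(2*w))² = (4*w²)² = 16*w⁴)
57 + K(V(0))*f(-9) = 57 + (16*(⅕)⁴)*(-9) = 57 + (16*(1/625))*(-9) = 57 + (16/625)*(-9) = 57 - 144/625 = 35481/625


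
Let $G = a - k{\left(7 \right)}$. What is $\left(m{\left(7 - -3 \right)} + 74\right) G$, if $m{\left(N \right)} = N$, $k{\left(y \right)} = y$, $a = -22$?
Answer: $-2436$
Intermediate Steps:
$G = -29$ ($G = -22 - 7 = -29$)
$\left(m{\left(7 - -3 \right)} + 74\right) G = \left(\left(7 - -3\right) + 74\right) \left(-29\right) = \left(\left(7 + 3\right) + 74\right) \left(-29\right) = \left(10 + 74\right) \left(-29\right) = 84 \left(-29\right) = -2436$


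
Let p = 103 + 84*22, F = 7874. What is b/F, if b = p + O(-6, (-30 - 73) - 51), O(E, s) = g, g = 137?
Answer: 1044/3937 ≈ 0.26518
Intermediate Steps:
O(E, s) = 137
p = 1951 (p = 103 + 1848 = 1951)
b = 2088 (b = 1951 + 137 = 2088)
b/F = 2088/7874 = 2088*(1/7874) = 1044/3937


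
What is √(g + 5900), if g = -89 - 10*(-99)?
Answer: √6801 ≈ 82.468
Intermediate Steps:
g = 901 (g = -89 + 990 = 901)
√(g + 5900) = √(901 + 5900) = √6801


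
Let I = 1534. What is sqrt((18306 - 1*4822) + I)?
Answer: sqrt(15018) ≈ 122.55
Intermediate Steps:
sqrt((18306 - 1*4822) + I) = sqrt((18306 - 1*4822) + 1534) = sqrt((18306 - 4822) + 1534) = sqrt(13484 + 1534) = sqrt(15018)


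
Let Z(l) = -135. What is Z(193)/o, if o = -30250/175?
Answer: 189/242 ≈ 0.78099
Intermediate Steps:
o = -1210/7 (o = -30250/175 = -1*1210/7 = -1210/7 ≈ -172.86)
Z(193)/o = -135/(-1210/7) = -135*(-7/1210) = 189/242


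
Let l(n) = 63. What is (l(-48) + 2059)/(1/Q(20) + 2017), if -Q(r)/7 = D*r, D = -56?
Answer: 16636480/15813281 ≈ 1.0521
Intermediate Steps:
Q(r) = 392*r (Q(r) = -(-392)*r = 392*r)
(l(-48) + 2059)/(1/Q(20) + 2017) = (63 + 2059)/(1/(392*20) + 2017) = 2122/(1/7840 + 2017) = 2122/(15813281/7840) = 2122*(7840/15813281) = 16636480/15813281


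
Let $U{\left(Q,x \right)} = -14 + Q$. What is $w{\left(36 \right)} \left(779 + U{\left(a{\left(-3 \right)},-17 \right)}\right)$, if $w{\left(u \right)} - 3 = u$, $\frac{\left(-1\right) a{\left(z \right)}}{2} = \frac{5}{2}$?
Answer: $29640$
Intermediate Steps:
$a{\left(z \right)} = -5$ ($a{\left(z \right)} = - 2 \cdot \frac{5}{2} = - 2 \cdot 5 \cdot \frac{1}{2} = \left(-2\right) \frac{5}{2} = -5$)
$w{\left(u \right)} = 3 + u$
$w{\left(36 \right)} \left(779 + U{\left(a{\left(-3 \right)},-17 \right)}\right) = \left(3 + 36\right) \left(779 - 19\right) = 39 \left(779 - 19\right) = 39 \cdot 760 = 29640$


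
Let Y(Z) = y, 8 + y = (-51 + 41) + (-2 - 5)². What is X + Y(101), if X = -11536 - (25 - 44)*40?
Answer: -10745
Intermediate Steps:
y = 31 (y = -8 + ((-51 + 41) + (-2 - 5)²) = -8 + (-10 + (-7)²) = -8 + (-10 + 49) = -8 + 39 = 31)
Y(Z) = 31
X = -10776 (X = -11536 - (-19)*40 = -11536 - 1*(-760) = -11536 + 760 = -10776)
X + Y(101) = -10776 + 31 = -10745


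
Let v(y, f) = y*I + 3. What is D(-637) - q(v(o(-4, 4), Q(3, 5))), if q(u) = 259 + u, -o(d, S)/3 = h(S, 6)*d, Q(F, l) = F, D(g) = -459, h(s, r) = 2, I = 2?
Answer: -769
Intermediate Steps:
o(d, S) = -6*d
v(y, f) = 3 + 2*y (v(y, f) = y*2 + 3 = 2*y + 3 = 3 + 2*y)
D(-637) - q(v(o(-4, 4), Q(3, 5))) = -459 - (259 + (3 + 2*(-6*(-4)))) = -459 - (259 + (3 + 2*24)) = -459 - (259 + (3 + 48)) = -459 - (259 + 51) = -459 - 1*310 = -459 - 310 = -769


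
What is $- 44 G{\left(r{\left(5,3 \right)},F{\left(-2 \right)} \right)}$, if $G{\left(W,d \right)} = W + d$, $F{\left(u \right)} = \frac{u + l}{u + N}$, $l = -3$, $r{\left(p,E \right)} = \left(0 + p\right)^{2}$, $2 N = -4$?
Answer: $-1155$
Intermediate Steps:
$N = -2$ ($N = \frac{1}{2} \left(-4\right) = -2$)
$r{\left(p,E \right)} = p^{2}$
$F{\left(u \right)} = \frac{-3 + u}{-2 + u}$ ($F{\left(u \right)} = \frac{u - 3}{u - 2} = \frac{-3 + u}{-2 + u}$)
$- 44 G{\left(r{\left(5,3 \right)},F{\left(-2 \right)} \right)} = - 44 \left(5^{2} + \frac{-3 - 2}{-2 - 2}\right) = - 44 \left(25 + \frac{1}{-4} \left(-5\right)\right) = - 44 \left(25 - - \frac{5}{4}\right) = - 44 \left(25 + \frac{5}{4}\right) = \left(-44\right) \frac{105}{4} = -1155$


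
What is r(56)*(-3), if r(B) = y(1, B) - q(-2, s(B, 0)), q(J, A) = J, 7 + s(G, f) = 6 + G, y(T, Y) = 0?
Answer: -6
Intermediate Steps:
s(G, f) = -1 + G (s(G, f) = -7 + (6 + G) = -1 + G)
r(B) = 2 (r(B) = 0 - 1*(-2) = 0 + 2 = 2)
r(56)*(-3) = 2*(-3) = -6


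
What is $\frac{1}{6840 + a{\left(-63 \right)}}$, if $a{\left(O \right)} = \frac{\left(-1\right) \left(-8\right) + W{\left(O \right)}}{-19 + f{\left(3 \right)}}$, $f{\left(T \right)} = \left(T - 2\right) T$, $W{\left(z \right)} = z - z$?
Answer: $\frac{2}{13679} \approx 0.00014621$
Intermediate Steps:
$W{\left(z \right)} = 0$
$f{\left(T \right)} = T \left(-2 + T\right)$ ($f{\left(T \right)} = \left(-2 + T\right) T = T \left(-2 + T\right)$)
$a{\left(O \right)} = - \frac{1}{2}$ ($a{\left(O \right)} = \frac{\left(-1\right) \left(-8\right) + 0}{-19 + 3 \left(-2 + 3\right)} = \frac{8 + 0}{-19 + 3 \cdot 1} = \frac{8}{-19 + 3} = \frac{8}{-16} = 8 \left(- \frac{1}{16}\right) = - \frac{1}{2}$)
$\frac{1}{6840 + a{\left(-63 \right)}} = \frac{1}{6840 - \frac{1}{2}} = \frac{1}{\frac{13679}{2}} = \frac{2}{13679}$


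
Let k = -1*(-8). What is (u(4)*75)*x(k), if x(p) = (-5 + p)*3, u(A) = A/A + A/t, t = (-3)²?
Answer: 975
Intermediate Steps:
t = 9
u(A) = 1 + A/9 (u(A) = A/A + A/9 = 1 + A*(⅑) = 1 + A/9)
k = 8
x(p) = -15 + 3*p
(u(4)*75)*x(k) = ((1 + (⅑)*4)*75)*(-15 + 3*8) = ((1 + 4/9)*75)*(-15 + 24) = ((13/9)*75)*9 = (325/3)*9 = 975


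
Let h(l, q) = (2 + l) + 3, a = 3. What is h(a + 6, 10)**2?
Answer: 196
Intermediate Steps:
h(l, q) = 5 + l
h(a + 6, 10)**2 = (5 + (3 + 6))**2 = (5 + 9)**2 = 14**2 = 196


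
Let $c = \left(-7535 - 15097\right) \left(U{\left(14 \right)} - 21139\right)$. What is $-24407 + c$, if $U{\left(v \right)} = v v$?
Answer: $473957569$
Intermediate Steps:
$U{\left(v \right)} = v^{2}$
$c = 473981976$ ($c = \left(-7535 - 15097\right) \left(14^{2} - 21139\right) = - 22632 \left(196 - 21139\right) = \left(-22632\right) \left(-20943\right) = 473981976$)
$-24407 + c = -24407 + 473981976 = 473957569$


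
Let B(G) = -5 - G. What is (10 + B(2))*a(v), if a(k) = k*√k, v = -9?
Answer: -81*I ≈ -81.0*I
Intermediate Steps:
a(k) = k^(3/2)
(10 + B(2))*a(v) = (10 + (-5 - 1*2))*(-9)^(3/2) = (10 + (-5 - 2))*(-27*I) = (10 - 7)*(-27*I) = 3*(-27*I) = -81*I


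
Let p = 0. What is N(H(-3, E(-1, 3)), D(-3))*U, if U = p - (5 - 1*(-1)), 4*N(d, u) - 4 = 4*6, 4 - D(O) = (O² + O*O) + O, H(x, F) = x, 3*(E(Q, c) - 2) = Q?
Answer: -42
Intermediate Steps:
E(Q, c) = 2 + Q/3
D(O) = 4 - O - 2*O² (D(O) = 4 - ((O² + O*O) + O) = 4 - ((O² + O²) + O) = 4 - (2*O² + O) = 4 - (O + 2*O²) = 4 + (-O - 2*O²) = 4 - O - 2*O²)
N(d, u) = 7 (N(d, u) = 1 + (4*6)/4 = 1 + (¼)*24 = 1 + 6 = 7)
U = -6 (U = 0 - (5 - 1*(-1)) = 0 - (5 + 1) = 0 - 1*6 = 0 - 6 = -6)
N(H(-3, E(-1, 3)), D(-3))*U = 7*(-6) = -42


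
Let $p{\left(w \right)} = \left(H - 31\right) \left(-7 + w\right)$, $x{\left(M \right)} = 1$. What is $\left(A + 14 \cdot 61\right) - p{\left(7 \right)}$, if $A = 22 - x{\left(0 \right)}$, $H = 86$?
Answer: $875$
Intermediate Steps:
$A = 21$ ($A = 22 - 1 = 21$)
$p{\left(w \right)} = -385 + 55 w$ ($p{\left(w \right)} = \left(86 - 31\right) \left(-7 + w\right) = 55 \left(-7 + w\right) = -385 + 55 w$)
$\left(A + 14 \cdot 61\right) - p{\left(7 \right)} = \left(21 + 14 \cdot 61\right) - \left(-385 + 55 \cdot 7\right) = \left(21 + 854\right) - \left(-385 + 385\right) = 875 - 0 = 875 + 0 = 875$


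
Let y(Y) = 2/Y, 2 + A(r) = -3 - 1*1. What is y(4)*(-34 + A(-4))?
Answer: -20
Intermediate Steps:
A(r) = -6 (A(r) = -2 + (-3 - 1*1) = -2 + (-3 - 1) = -2 - 4 = -6)
y(4)*(-34 + A(-4)) = (2/4)*(-34 - 6) = (2*(¼))*(-40) = (½)*(-40) = -20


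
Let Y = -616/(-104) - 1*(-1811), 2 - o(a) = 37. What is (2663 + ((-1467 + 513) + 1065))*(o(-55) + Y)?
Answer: 64259710/13 ≈ 4.9431e+6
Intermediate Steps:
o(a) = -35 (o(a) = 2 - 1*37 = 2 - 37 = -35)
Y = 23620/13 (Y = -616*(-1/104) + 1811 = 77/13 + 1811 = 23620/13 ≈ 1816.9)
(2663 + ((-1467 + 513) + 1065))*(o(-55) + Y) = (2663 + ((-1467 + 513) + 1065))*(-35 + 23620/13) = (2663 + (-954 + 1065))*(23165/13) = (2663 + 111)*(23165/13) = 2774*(23165/13) = 64259710/13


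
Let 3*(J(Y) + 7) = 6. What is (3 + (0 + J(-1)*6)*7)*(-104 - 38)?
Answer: 29394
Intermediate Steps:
J(Y) = -5 (J(Y) = -7 + (1/3)*6 = -7 + 2 = -5)
(3 + (0 + J(-1)*6)*7)*(-104 - 38) = (3 + (0 - 5*6)*7)*(-104 - 38) = (3 + (0 - 30)*7)*(-142) = (3 - 30*7)*(-142) = (3 - 210)*(-142) = -207*(-142) = 29394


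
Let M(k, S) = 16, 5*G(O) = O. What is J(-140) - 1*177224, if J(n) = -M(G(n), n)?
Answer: -177240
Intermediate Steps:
G(O) = O/5
J(n) = -16 (J(n) = -1*16 = -16)
J(-140) - 1*177224 = -16 - 1*177224 = -16 - 177224 = -177240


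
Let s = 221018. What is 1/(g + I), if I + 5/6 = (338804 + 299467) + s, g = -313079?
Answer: 6/3277255 ≈ 1.8308e-6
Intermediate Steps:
I = 5155729/6 (I = -5/6 + ((338804 + 299467) + 221018) = -5/6 + (638271 + 221018) = -5/6 + 859289 = 5155729/6 ≈ 8.5929e+5)
1/(g + I) = 1/(-313079 + 5155729/6) = 1/(3277255/6) = 6/3277255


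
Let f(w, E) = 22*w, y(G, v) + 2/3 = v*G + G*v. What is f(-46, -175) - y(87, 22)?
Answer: -14518/3 ≈ -4839.3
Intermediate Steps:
y(G, v) = -⅔ + 2*G*v (y(G, v) = -⅔ + (v*G + G*v) = -⅔ + (G*v + G*v) = -⅔ + 2*G*v)
f(-46, -175) - y(87, 22) = 22*(-46) - (-⅔ + 2*87*22) = -1012 - (-⅔ + 3828) = -1012 - 1*11482/3 = -1012 - 11482/3 = -14518/3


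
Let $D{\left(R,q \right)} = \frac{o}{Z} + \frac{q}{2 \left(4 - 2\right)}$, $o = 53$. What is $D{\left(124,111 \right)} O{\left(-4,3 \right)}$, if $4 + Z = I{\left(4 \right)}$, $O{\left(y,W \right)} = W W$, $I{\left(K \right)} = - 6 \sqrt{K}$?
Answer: $\frac{3519}{16} \approx 219.94$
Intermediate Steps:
$O{\left(y,W \right)} = W^{2}$
$Z = -16$ ($Z = -4 - 6 \sqrt{4} = -4 - 12 = -16$)
$D{\left(R,q \right)} = - \frac{53}{16} + \frac{q}{4}$ ($D{\left(R,q \right)} = \frac{53}{-16} + \frac{q}{2 \left(4 - 2\right)} = 53 \left(- \frac{1}{16}\right) + \frac{q}{2 \cdot 2} = - \frac{53}{16} + \frac{q}{4}$)
$D{\left(124,111 \right)} O{\left(-4,3 \right)} = \left(- \frac{53}{16} + \frac{1}{4} \cdot 111\right) 3^{2} = \left(- \frac{53}{16} + \frac{111}{4}\right) 9 = \frac{391}{16} \cdot 9 = \frac{3519}{16}$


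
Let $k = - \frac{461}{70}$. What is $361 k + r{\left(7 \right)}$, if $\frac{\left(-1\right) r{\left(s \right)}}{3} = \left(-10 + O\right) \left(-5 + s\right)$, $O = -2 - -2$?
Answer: $- \frac{162221}{70} \approx -2317.4$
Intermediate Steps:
$O = 0$ ($O = -2 + 2 = 0$)
$k = - \frac{461}{70}$ ($k = \left(-461\right) \frac{1}{70} = - \frac{461}{70} \approx -6.5857$)
$r{\left(s \right)} = -150 + 30 s$ ($r{\left(s \right)} = - 3 \left(-10 + 0\right) \left(-5 + s\right) = - 3 \left(- 10 \left(-5 + s\right)\right) = - 3 \left(50 - 10 s\right) = -150 + 30 s$)
$361 k + r{\left(7 \right)} = 361 \left(- \frac{461}{70}\right) + \left(-150 + 30 \cdot 7\right) = - \frac{166421}{70} + \left(-150 + 210\right) = - \frac{166421}{70} + 60 = - \frac{162221}{70}$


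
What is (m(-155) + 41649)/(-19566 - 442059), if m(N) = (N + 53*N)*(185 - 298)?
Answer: -329153/153875 ≈ -2.1391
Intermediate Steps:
m(N) = -6102*N (m(N) = (54*N)*(-113) = -6102*N)
(m(-155) + 41649)/(-19566 - 442059) = (-6102*(-155) + 41649)/(-19566 - 442059) = (945810 + 41649)/(-461625) = 987459*(-1/461625) = -329153/153875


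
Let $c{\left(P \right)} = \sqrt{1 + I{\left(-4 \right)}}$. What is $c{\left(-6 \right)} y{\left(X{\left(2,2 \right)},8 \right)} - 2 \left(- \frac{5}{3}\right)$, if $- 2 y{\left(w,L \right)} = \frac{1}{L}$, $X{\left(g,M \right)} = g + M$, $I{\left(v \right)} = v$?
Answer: $\frac{10}{3} - \frac{i \sqrt{3}}{16} \approx 3.3333 - 0.10825 i$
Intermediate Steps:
$X{\left(g,M \right)} = M + g$
$c{\left(P \right)} = i \sqrt{3}$ ($c{\left(P \right)} = \sqrt{1 - 4} = \sqrt{-3} = i \sqrt{3}$)
$y{\left(w,L \right)} = - \frac{1}{2 L}$
$c{\left(-6 \right)} y{\left(X{\left(2,2 \right)},8 \right)} - 2 \left(- \frac{5}{3}\right) = i \sqrt{3} \left(- \frac{1}{2 \cdot 8}\right) - 2 \left(- \frac{5}{3}\right) = i \sqrt{3} \left(\left(- \frac{1}{2}\right) \frac{1}{8}\right) - 2 \left(\left(-5\right) \frac{1}{3}\right) = i \sqrt{3} \left(- \frac{1}{16}\right) - - \frac{10}{3} = - \frac{i \sqrt{3}}{16} + \frac{10}{3} = \frac{10}{3} - \frac{i \sqrt{3}}{16}$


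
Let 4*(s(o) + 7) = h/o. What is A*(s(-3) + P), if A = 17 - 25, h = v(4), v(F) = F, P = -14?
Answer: 512/3 ≈ 170.67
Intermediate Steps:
h = 4
A = -8
s(o) = -7 + 1/o (s(o) = -7 + (4/o)/4 = -7 + 1/o)
A*(s(-3) + P) = -8*((-7 + 1/(-3)) - 14) = -8*((-7 - ⅓) - 14) = -8*(-22/3 - 14) = -8*(-64/3) = 512/3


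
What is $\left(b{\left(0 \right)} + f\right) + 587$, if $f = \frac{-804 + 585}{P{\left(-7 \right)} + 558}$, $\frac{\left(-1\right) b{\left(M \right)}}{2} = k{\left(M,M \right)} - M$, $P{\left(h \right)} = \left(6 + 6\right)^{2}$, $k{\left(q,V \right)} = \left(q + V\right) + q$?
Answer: $\frac{137285}{234} \approx 586.69$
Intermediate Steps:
$k{\left(q,V \right)} = V + 2 q$ ($k{\left(q,V \right)} = \left(V + q\right) + q = V + 2 q$)
$P{\left(h \right)} = 144$ ($P{\left(h \right)} = 12^{2} = 144$)
$b{\left(M \right)} = - 4 M$ ($b{\left(M \right)} = - 2 \left(\left(M + 2 M\right) - M\right) = - 2 \left(3 M - M\right) = - 2 \cdot 2 M = - 4 M$)
$f = - \frac{73}{234}$ ($f = \frac{-804 + 585}{144 + 558} = - \frac{219}{702} = \left(-219\right) \frac{1}{702} = - \frac{73}{234} \approx -0.31197$)
$\left(b{\left(0 \right)} + f\right) + 587 = \left(\left(-4\right) 0 - \frac{73}{234}\right) + 587 = \left(0 - \frac{73}{234}\right) + 587 = - \frac{73}{234} + 587 = \frac{137285}{234}$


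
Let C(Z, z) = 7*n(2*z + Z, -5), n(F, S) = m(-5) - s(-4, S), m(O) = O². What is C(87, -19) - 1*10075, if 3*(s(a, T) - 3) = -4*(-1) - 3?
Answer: -29770/3 ≈ -9923.3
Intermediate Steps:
s(a, T) = 10/3 (s(a, T) = 3 + (-4*(-1) - 3)/3 = 3 + (4 - 3)/3 = 3 + (⅓)*1 = 3 + ⅓ = 10/3)
n(F, S) = 65/3 (n(F, S) = (-5)² - 1*10/3 = 25 - 10/3 = 65/3)
C(Z, z) = 455/3 (C(Z, z) = 7*(65/3) = 455/3)
C(87, -19) - 1*10075 = 455/3 - 1*10075 = 455/3 - 10075 = -29770/3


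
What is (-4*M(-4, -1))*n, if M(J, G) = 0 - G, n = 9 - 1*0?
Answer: -36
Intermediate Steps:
n = 9 (n = 9 + 0 = 9)
M(J, G) = -G
(-4*M(-4, -1))*n = -(-4)*(-1)*9 = -4*1*9 = -4*9 = -36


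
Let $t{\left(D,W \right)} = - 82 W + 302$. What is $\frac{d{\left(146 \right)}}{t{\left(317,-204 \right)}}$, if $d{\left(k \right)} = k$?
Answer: $\frac{73}{8515} \approx 0.0085731$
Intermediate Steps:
$t{\left(D,W \right)} = 302 - 82 W$
$\frac{d{\left(146 \right)}}{t{\left(317,-204 \right)}} = \frac{146}{302 - -16728} = \frac{146}{302 + 16728} = \frac{146}{17030} = 146 \cdot \frac{1}{17030} = \frac{73}{8515}$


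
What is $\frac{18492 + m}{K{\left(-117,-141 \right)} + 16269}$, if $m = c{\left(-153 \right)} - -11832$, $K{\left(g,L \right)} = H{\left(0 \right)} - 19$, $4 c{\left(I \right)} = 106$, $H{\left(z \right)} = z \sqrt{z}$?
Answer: $\frac{60701}{32500} \approx 1.8677$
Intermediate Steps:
$H{\left(z \right)} = z^{\frac{3}{2}}$
$c{\left(I \right)} = \frac{53}{2}$ ($c{\left(I \right)} = \frac{1}{4} \cdot 106 = \frac{53}{2}$)
$K{\left(g,L \right)} = -19$ ($K{\left(g,L \right)} = 0^{\frac{3}{2}} - 19 = 0 - 19 = -19$)
$m = \frac{23717}{2}$ ($m = \frac{53}{2} - -11832 = \frac{53}{2} + 11832 = \frac{23717}{2} \approx 11859.0$)
$\frac{18492 + m}{K{\left(-117,-141 \right)} + 16269} = \frac{18492 + \frac{23717}{2}}{-19 + 16269} = \frac{60701}{2 \cdot 16250} = \frac{60701}{2} \cdot \frac{1}{16250} = \frac{60701}{32500}$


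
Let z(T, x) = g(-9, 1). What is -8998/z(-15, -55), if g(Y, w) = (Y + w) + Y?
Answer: 8998/17 ≈ 529.29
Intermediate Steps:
g(Y, w) = w + 2*Y
z(T, x) = -17 (z(T, x) = 1 + 2*(-9) = 1 - 18 = -17)
-8998/z(-15, -55) = -8998/(-17) = -8998*(-1/17) = 8998/17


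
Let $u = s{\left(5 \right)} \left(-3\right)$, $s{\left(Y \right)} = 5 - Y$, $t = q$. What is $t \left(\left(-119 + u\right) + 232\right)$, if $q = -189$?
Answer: $-21357$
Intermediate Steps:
$t = -189$
$u = 0$ ($u = \left(5 - 5\right) \left(-3\right) = 0 \left(-3\right) = 0$)
$t \left(\left(-119 + u\right) + 232\right) = - 189 \left(\left(-119 + 0\right) + 232\right) = - 189 \left(-119 + 232\right) = \left(-189\right) 113 = -21357$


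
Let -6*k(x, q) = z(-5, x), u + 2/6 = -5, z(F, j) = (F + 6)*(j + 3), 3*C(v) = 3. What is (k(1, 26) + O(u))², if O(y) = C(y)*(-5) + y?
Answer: 121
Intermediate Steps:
C(v) = 1 (C(v) = (⅓)*3 = 1)
z(F, j) = (3 + j)*(6 + F) (z(F, j) = (6 + F)*(3 + j) = (3 + j)*(6 + F))
u = -16/3 (u = -⅓ - 5 = -16/3 ≈ -5.3333)
k(x, q) = -½ - x/6 (k(x, q) = -(18 + 3*(-5) + 6*x - 5*x)/6 = -(18 - 15 + 6*x - 5*x)/6 = -(3 + x)/6 = -½ - x/6)
O(y) = -5 + y (O(y) = 1*(-5) + y = -5 + y)
(k(1, 26) + O(u))² = ((-½ - ⅙*1) + (-5 - 16/3))² = ((-½ - ⅙) - 31/3)² = (-⅔ - 31/3)² = (-11)² = 121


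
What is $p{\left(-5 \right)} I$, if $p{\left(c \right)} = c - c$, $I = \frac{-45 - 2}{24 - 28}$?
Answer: $0$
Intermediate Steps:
$I = \frac{47}{4}$ ($I = - \frac{47}{-4} = \left(-47\right) \left(- \frac{1}{4}\right) = \frac{47}{4} \approx 11.75$)
$p{\left(c \right)} = 0$
$p{\left(-5 \right)} I = 0 \cdot \frac{47}{4} = 0$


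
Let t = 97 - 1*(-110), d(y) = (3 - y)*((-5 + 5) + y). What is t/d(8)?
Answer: -207/40 ≈ -5.1750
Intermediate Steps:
d(y) = y*(3 - y) (d(y) = (3 - y)*(0 + y) = (3 - y)*y = y*(3 - y))
t = 207 (t = 97 + 110 = 207)
t/d(8) = 207/((8*(3 - 1*8))) = 207/((8*(3 - 8))) = 207/((8*(-5))) = 207/(-40) = 207*(-1/40) = -207/40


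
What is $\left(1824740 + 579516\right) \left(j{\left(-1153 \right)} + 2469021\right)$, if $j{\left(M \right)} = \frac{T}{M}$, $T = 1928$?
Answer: $\frac{6844386176636960}{1153} \approx 5.9362 \cdot 10^{12}$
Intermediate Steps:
$j{\left(M \right)} = \frac{1928}{M}$
$\left(1824740 + 579516\right) \left(j{\left(-1153 \right)} + 2469021\right) = \left(1824740 + 579516\right) \left(\frac{1928}{-1153} + 2469021\right) = 2404256 \left(1928 \left(- \frac{1}{1153}\right) + 2469021\right) = 2404256 \left(- \frac{1928}{1153} + 2469021\right) = 2404256 \cdot \frac{2846779285}{1153} = \frac{6844386176636960}{1153}$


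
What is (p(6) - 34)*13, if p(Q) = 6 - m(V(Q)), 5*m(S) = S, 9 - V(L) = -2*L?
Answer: -2093/5 ≈ -418.60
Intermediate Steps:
V(L) = 9 + 2*L (V(L) = 9 - (-2)*L = 9 + 2*L)
m(S) = S/5
p(Q) = 21/5 - 2*Q/5 (p(Q) = 6 - (9 + 2*Q)/5 = 6 - (9/5 + 2*Q/5) = 6 + (-9/5 - 2*Q/5) = 21/5 - 2*Q/5)
(p(6) - 34)*13 = ((21/5 - ⅖*6) - 34)*13 = ((21/5 - 12/5) - 34)*13 = (9/5 - 34)*13 = -161/5*13 = -2093/5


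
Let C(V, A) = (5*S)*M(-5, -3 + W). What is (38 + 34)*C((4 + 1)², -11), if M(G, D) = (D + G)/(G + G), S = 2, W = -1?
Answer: 648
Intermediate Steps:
M(G, D) = (D + G)/(2*G) (M(G, D) = (D + G)/((2*G)) = (D + G)*(1/(2*G)) = (D + G)/(2*G))
C(V, A) = 9 (C(V, A) = (5*2)*((½)*((-3 - 1) - 5)/(-5)) = 10*((½)*(-⅕)*(-4 - 5)) = 10*((½)*(-⅕)*(-9)) = 10*(9/10) = 9)
(38 + 34)*C((4 + 1)², -11) = (38 + 34)*9 = 72*9 = 648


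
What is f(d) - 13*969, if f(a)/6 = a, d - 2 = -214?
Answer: -13869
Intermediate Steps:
d = -212 (d = 2 - 214 = -212)
f(a) = 6*a
f(d) - 13*969 = 6*(-212) - 13*969 = -1272 - 1*12597 = -1272 - 12597 = -13869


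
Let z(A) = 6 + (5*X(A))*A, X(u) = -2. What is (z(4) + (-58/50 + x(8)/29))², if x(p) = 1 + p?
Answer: 638370756/525625 ≈ 1214.5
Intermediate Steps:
z(A) = 6 - 10*A (z(A) = 6 + (5*(-2))*A = 6 - 10*A)
(z(4) + (-58/50 + x(8)/29))² = ((6 - 10*4) + (-58/50 + (1 + 8)/29))² = ((6 - 40) + (-58*1/50 + 9*(1/29)))² = (-34 + (-29/25 + 9/29))² = (-34 - 616/725)² = (-25266/725)² = 638370756/525625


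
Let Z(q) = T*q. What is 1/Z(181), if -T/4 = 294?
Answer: -1/212856 ≈ -4.6980e-6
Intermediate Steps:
T = -1176 (T = -4*294 = -1176)
Z(q) = -1176*q
1/Z(181) = 1/(-1176*181) = 1/(-212856) = -1/212856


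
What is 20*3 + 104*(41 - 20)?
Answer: 2244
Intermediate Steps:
20*3 + 104*(41 - 20) = 60 + 104*21 = 60 + 2184 = 2244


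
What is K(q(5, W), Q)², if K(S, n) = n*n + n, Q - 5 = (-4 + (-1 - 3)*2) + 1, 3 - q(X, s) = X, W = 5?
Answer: 900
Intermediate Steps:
q(X, s) = 3 - X
Q = -6 (Q = 5 + ((-4 + (-1 - 3)*2) + 1) = 5 + ((-4 - 4*2) + 1) = 5 + ((-4 - 8) + 1) = 5 + (-12 + 1) = 5 - 11 = -6)
K(S, n) = n + n² (K(S, n) = n² + n = n + n²)
K(q(5, W), Q)² = (-6*(1 - 6))² = (-6*(-5))² = 30² = 900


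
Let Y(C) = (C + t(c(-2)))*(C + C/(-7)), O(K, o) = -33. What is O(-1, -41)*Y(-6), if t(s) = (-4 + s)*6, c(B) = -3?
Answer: -57024/7 ≈ -8146.3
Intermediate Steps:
t(s) = -24 + 6*s
Y(C) = 6*C*(-42 + C)/7 (Y(C) = (C + (-24 + 6*(-3)))*(C + C/(-7)) = (C + (-24 - 18))*(C + C*(-⅐)) = (C - 42)*(C - C/7) = (-42 + C)*(6*C/7) = 6*C*(-42 + C)/7)
O(-1, -41)*Y(-6) = -198*(-6)*(-42 - 6)/7 = -198*(-6)*(-48)/7 = -33*1728/7 = -57024/7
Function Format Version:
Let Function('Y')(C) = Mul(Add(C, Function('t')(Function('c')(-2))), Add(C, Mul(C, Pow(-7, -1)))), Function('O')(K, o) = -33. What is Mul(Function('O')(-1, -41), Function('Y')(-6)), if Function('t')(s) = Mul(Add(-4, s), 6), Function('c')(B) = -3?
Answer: Rational(-57024, 7) ≈ -8146.3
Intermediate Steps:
Function('t')(s) = Add(-24, Mul(6, s))
Function('Y')(C) = Mul(Rational(6, 7), C, Add(-42, C)) (Function('Y')(C) = Mul(Add(C, Add(-24, Mul(6, -3))), Add(C, Mul(C, Pow(-7, -1)))) = Mul(Add(C, Add(-24, -18)), Add(C, Mul(C, Rational(-1, 7)))) = Mul(Add(C, -42), Add(C, Mul(Rational(-1, 7), C))) = Mul(Add(-42, C), Mul(Rational(6, 7), C)) = Mul(Rational(6, 7), C, Add(-42, C)))
Mul(Function('O')(-1, -41), Function('Y')(-6)) = Mul(-33, Mul(Rational(6, 7), -6, Add(-42, -6))) = Mul(-33, Mul(Rational(6, 7), -6, -48)) = Mul(-33, Rational(1728, 7)) = Rational(-57024, 7)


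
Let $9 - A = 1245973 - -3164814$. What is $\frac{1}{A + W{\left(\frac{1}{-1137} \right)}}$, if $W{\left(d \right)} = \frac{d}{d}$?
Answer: $- \frac{1}{4410777} \approx -2.2672 \cdot 10^{-7}$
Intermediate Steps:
$W{\left(d \right)} = 1$
$A = -4410778$ ($A = 9 - \left(1245973 - -3164814\right) = 9 - \left(1245973 + 3164814\right) = 9 - 4410787 = -4410778$)
$\frac{1}{A + W{\left(\frac{1}{-1137} \right)}} = \frac{1}{-4410778 + 1} = \frac{1}{-4410777} = - \frac{1}{4410777}$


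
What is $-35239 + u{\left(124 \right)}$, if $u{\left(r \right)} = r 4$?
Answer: $-34743$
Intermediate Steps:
$u{\left(r \right)} = 4 r$
$-35239 + u{\left(124 \right)} = -35239 + 4 \cdot 124 = -35239 + 496 = -34743$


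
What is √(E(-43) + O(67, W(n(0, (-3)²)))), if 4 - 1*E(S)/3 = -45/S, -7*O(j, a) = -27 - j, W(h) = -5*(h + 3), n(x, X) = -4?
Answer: √2019409/301 ≈ 4.7211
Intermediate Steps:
W(h) = -15 - 5*h (W(h) = -5*(3 + h) = -15 - 5*h)
O(j, a) = 27/7 + j/7 (O(j, a) = -(-27 - j)/7 = 27/7 + j/7)
E(S) = 12 + 135/S (E(S) = 12 - (-135)/S = 12 + 135/S)
√(E(-43) + O(67, W(n(0, (-3)²)))) = √((12 + 135/(-43)) + (27/7 + (⅐)*67)) = √((12 + 135*(-1/43)) + (27/7 + 67/7)) = √((12 - 135/43) + 94/7) = √(381/43 + 94/7) = √(6709/301) = √2019409/301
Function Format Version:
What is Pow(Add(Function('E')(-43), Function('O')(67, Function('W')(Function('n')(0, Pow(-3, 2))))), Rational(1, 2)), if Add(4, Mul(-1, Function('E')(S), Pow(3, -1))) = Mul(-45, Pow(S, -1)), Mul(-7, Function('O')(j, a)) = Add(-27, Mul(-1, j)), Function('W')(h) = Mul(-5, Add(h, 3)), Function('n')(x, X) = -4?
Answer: Mul(Rational(1, 301), Pow(2019409, Rational(1, 2))) ≈ 4.7211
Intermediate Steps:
Function('W')(h) = Add(-15, Mul(-5, h)) (Function('W')(h) = Mul(-5, Add(3, h)) = Add(-15, Mul(-5, h)))
Function('O')(j, a) = Add(Rational(27, 7), Mul(Rational(1, 7), j)) (Function('O')(j, a) = Mul(Rational(-1, 7), Add(-27, Mul(-1, j))) = Add(Rational(27, 7), Mul(Rational(1, 7), j)))
Function('E')(S) = Add(12, Mul(135, Pow(S, -1))) (Function('E')(S) = Add(12, Mul(-3, Mul(-45, Pow(S, -1)))) = Add(12, Mul(135, Pow(S, -1))))
Pow(Add(Function('E')(-43), Function('O')(67, Function('W')(Function('n')(0, Pow(-3, 2))))), Rational(1, 2)) = Pow(Add(Add(12, Mul(135, Pow(-43, -1))), Add(Rational(27, 7), Mul(Rational(1, 7), 67))), Rational(1, 2)) = Pow(Add(Add(12, Mul(135, Rational(-1, 43))), Add(Rational(27, 7), Rational(67, 7))), Rational(1, 2)) = Pow(Add(Add(12, Rational(-135, 43)), Rational(94, 7)), Rational(1, 2)) = Pow(Add(Rational(381, 43), Rational(94, 7)), Rational(1, 2)) = Pow(Rational(6709, 301), Rational(1, 2)) = Mul(Rational(1, 301), Pow(2019409, Rational(1, 2)))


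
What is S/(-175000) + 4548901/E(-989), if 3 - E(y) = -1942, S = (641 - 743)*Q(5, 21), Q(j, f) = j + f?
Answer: 39803141657/17018750 ≈ 2338.8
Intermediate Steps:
Q(j, f) = f + j
S = -2652 (S = (641 - 743)*(21 + 5) = -102*26 = -2652)
E(y) = 1945 (E(y) = 3 - 1*(-1942) = 3 + 1942 = 1945)
S/(-175000) + 4548901/E(-989) = -2652/(-175000) + 4548901/1945 = -2652*(-1/175000) + 4548901*(1/1945) = 663/43750 + 4548901/1945 = 39803141657/17018750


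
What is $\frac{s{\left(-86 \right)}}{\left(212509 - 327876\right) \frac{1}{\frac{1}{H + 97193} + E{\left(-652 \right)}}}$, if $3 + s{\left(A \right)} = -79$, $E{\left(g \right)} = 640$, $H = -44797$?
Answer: $\frac{1374871081}{3022384666} \approx 0.4549$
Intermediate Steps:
$s{\left(A \right)} = -82$ ($s{\left(A \right)} = -3 - 79 = -82$)
$\frac{s{\left(-86 \right)}}{\left(212509 - 327876\right) \frac{1}{\frac{1}{H + 97193} + E{\left(-652 \right)}}} = - \frac{82}{\left(212509 - 327876\right) \frac{1}{\frac{1}{-44797 + 97193} + 640}} = - \frac{82}{\left(-115367\right) \frac{1}{\frac{1}{52396} + 640}} = - \frac{82}{\left(-115367\right) \frac{1}{\frac{33533441}{52396}}} = - \frac{82}{\left(-115367\right) \frac{52396}{33533441}} = - \frac{82}{- \frac{6044769332}{33533441}} = \left(-82\right) \left(- \frac{33533441}{6044769332}\right) = \frac{1374871081}{3022384666}$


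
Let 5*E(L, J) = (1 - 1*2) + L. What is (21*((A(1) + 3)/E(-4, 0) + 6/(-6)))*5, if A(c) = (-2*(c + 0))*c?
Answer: -210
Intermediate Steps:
E(L, J) = -⅕ + L/5 (E(L, J) = ((1 - 1*2) + L)/5 = ((1 - 2) + L)/5 = (-1 + L)/5 = -⅕ + L/5)
A(c) = -2*c² (A(c) = (-2*c)*c = -2*c²)
(21*((A(1) + 3)/E(-4, 0) + 6/(-6)))*5 = (21*((-2*1² + 3)/(-⅕ + (⅕)*(-4)) + 6/(-6)))*5 = (21*((-2*1 + 3)/(-⅕ - ⅘) + 6*(-⅙)))*5 = (21*((-2 + 3)/(-1) - 1))*5 = (21*(1*(-1) - 1))*5 = (21*(-1 - 1))*5 = (21*(-2))*5 = -42*5 = -210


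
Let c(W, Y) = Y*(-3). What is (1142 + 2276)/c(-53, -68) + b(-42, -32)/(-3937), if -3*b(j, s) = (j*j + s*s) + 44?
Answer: 6824621/401574 ≈ 16.995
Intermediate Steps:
c(W, Y) = -3*Y
b(j, s) = -44/3 - j²/3 - s²/3 (b(j, s) = -((j*j + s*s) + 44)/3 = -((j² + s²) + 44)/3 = -(44 + j² + s²)/3 = -44/3 - j²/3 - s²/3)
(1142 + 2276)/c(-53, -68) + b(-42, -32)/(-3937) = (1142 + 2276)/((-3*(-68))) + (-44/3 - ⅓*(-42)² - ⅓*(-32)²)/(-3937) = 3418/204 + (-44/3 - ⅓*1764 - ⅓*1024)*(-1/3937) = 3418*(1/204) + (-44/3 - 588 - 1024/3)*(-1/3937) = 1709/102 - 944*(-1/3937) = 1709/102 + 944/3937 = 6824621/401574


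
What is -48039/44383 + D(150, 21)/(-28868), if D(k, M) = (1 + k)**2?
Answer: -2398766635/1281248444 ≈ -1.8722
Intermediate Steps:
-48039/44383 + D(150, 21)/(-28868) = -48039/44383 + (1 + 150)**2/(-28868) = -48039*1/44383 + 151**2*(-1/28868) = -48039/44383 + 22801*(-1/28868) = -48039/44383 - 22801/28868 = -2398766635/1281248444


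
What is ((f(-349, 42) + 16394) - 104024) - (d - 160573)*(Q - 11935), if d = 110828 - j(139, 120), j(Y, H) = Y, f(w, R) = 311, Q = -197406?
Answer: -10442853763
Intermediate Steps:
d = 110689 (d = 110828 - 1*139 = 110828 - 139 = 110689)
((f(-349, 42) + 16394) - 104024) - (d - 160573)*(Q - 11935) = ((311 + 16394) - 104024) - (110689 - 160573)*(-197406 - 11935) = (16705 - 104024) - (-49884)*(-209341) = -87319 - 1*10442766444 = -87319 - 10442766444 = -10442853763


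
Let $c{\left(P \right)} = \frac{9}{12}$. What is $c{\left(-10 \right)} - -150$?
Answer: $\frac{603}{4} \approx 150.75$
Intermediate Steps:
$c{\left(P \right)} = \frac{3}{4}$ ($c{\left(P \right)} = 9 \cdot \frac{1}{12} = \frac{3}{4}$)
$c{\left(-10 \right)} - -150 = \frac{3}{4} - -150 = \frac{3}{4} + 150 = \frac{603}{4}$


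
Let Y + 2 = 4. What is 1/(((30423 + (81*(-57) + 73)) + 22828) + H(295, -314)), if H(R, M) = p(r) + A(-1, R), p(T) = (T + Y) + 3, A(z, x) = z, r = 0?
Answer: 1/48711 ≈ 2.0529e-5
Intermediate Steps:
Y = 2 (Y = -2 + 4 = 2)
p(T) = 5 + T (p(T) = (T + 2) + 3 = (2 + T) + 3 = 5 + T)
H(R, M) = 4 (H(R, M) = (5 + 0) - 1 = 5 - 1 = 4)
1/(((30423 + (81*(-57) + 73)) + 22828) + H(295, -314)) = 1/(((30423 + (81*(-57) + 73)) + 22828) + 4) = 1/(((30423 + (-4617 + 73)) + 22828) + 4) = 1/(((30423 - 4544) + 22828) + 4) = 1/((25879 + 22828) + 4) = 1/(48707 + 4) = 1/48711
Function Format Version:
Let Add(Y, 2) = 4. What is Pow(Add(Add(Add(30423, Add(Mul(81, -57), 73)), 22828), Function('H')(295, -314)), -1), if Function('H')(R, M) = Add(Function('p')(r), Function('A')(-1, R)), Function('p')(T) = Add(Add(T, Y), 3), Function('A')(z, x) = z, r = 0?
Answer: Rational(1, 48711) ≈ 2.0529e-5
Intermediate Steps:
Y = 2 (Y = Add(-2, 4) = 2)
Function('p')(T) = Add(5, T) (Function('p')(T) = Add(Add(T, 2), 3) = Add(Add(2, T), 3) = Add(5, T))
Function('H')(R, M) = 4 (Function('H')(R, M) = Add(Add(5, 0), -1) = Add(5, -1) = 4)
Pow(Add(Add(Add(30423, Add(Mul(81, -57), 73)), 22828), Function('H')(295, -314)), -1) = Pow(Add(Add(Add(30423, Add(Mul(81, -57), 73)), 22828), 4), -1) = Pow(Add(Add(Add(30423, Add(-4617, 73)), 22828), 4), -1) = Pow(Add(Add(Add(30423, -4544), 22828), 4), -1) = Pow(Add(Add(25879, 22828), 4), -1) = Pow(Add(48707, 4), -1) = Pow(48711, -1) = Rational(1, 48711)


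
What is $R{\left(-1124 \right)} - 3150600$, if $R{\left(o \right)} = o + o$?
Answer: $-3152848$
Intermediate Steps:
$R{\left(o \right)} = 2 o$
$R{\left(-1124 \right)} - 3150600 = 2 \left(-1124\right) - 3150600 = -2248 - 3150600 = -3152848$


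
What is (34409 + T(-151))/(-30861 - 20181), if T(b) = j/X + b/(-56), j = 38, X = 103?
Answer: -66162931/98136752 ≈ -0.67419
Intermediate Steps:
T(b) = 38/103 - b/56 (T(b) = 38/103 + b/(-56) = 38*(1/103) + b*(-1/56) = 38/103 - b/56)
(34409 + T(-151))/(-30861 - 20181) = (34409 + (38/103 - 1/56*(-151)))/(-30861 - 20181) = (34409 + (38/103 + 151/56))/(-51042) = (34409 + 17681/5768)*(-1/51042) = (198488793/5768)*(-1/51042) = -66162931/98136752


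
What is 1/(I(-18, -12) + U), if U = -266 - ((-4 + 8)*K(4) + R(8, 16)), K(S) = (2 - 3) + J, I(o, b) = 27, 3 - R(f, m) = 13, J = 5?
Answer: -1/245 ≈ -0.0040816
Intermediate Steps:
R(f, m) = -10 (R(f, m) = 3 - 1*13 = 3 - 13 = -10)
K(S) = 4 (K(S) = (2 - 3) + 5 = -1 + 5 = 4)
U = -272 (U = -266 - ((-4 + 8)*4 - 10) = -266 - (4*4 - 10) = -266 - (16 - 10) = -266 - 1*6 = -266 - 6 = -272)
1/(I(-18, -12) + U) = 1/(27 - 272) = 1/(-245) = -1/245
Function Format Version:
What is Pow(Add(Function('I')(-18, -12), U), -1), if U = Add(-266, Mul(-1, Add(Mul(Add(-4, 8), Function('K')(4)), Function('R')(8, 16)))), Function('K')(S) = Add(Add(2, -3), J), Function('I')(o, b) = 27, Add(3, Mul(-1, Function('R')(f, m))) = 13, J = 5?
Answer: Rational(-1, 245) ≈ -0.0040816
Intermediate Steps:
Function('R')(f, m) = -10 (Function('R')(f, m) = Add(3, Mul(-1, 13)) = Add(3, -13) = -10)
Function('K')(S) = 4 (Function('K')(S) = Add(Add(2, -3), 5) = Add(-1, 5) = 4)
U = -272 (U = Add(-266, Mul(-1, Add(Mul(Add(-4, 8), 4), -10))) = Add(-266, Mul(-1, Add(Mul(4, 4), -10))) = Add(-266, Mul(-1, Add(16, -10))) = Add(-266, Mul(-1, 6)) = Add(-266, -6) = -272)
Pow(Add(Function('I')(-18, -12), U), -1) = Pow(Add(27, -272), -1) = Pow(-245, -1) = Rational(-1, 245)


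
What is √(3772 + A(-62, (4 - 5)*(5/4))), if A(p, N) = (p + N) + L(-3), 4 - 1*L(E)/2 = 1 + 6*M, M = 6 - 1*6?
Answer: 3*√1651/2 ≈ 60.949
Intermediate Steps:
M = 0 (M = 6 - 6 = 0)
L(E) = 6 (L(E) = 8 - 2*(1 + 6*0) = 8 - 2*(1 + 0) = 8 - 2*1 = 8 - 2 = 6)
A(p, N) = 6 + N + p (A(p, N) = (p + N) + 6 = (N + p) + 6 = 6 + N + p)
√(3772 + A(-62, (4 - 5)*(5/4))) = √(3772 + (6 + (4 - 5)*(5/4) - 62)) = √(3772 + (6 - 5/4 - 62)) = √(3772 - 229/4) = √(14859/4) = 3*√1651/2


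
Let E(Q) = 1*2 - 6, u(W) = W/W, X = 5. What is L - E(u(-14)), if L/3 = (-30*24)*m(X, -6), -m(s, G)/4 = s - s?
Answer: 4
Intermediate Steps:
u(W) = 1
m(s, G) = 0 (m(s, G) = -4*(s - s) = -4*0 = 0)
E(Q) = -4 (E(Q) = 2 - 6 = -4)
L = 0 (L = 3*(-30*24*0) = 3*(-720*0) = 3*0 = 0)
L - E(u(-14)) = 0 - 1*(-4) = 0 + 4 = 4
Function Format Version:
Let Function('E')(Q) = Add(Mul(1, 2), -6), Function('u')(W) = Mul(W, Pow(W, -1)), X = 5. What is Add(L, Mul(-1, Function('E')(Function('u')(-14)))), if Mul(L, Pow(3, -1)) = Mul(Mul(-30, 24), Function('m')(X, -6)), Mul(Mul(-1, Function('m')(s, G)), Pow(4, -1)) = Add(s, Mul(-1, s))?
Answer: 4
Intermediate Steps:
Function('u')(W) = 1
Function('m')(s, G) = 0 (Function('m')(s, G) = Mul(-4, Add(s, Mul(-1, s))) = Mul(-4, 0) = 0)
Function('E')(Q) = -4 (Function('E')(Q) = Add(2, -6) = -4)
L = 0 (L = Mul(3, Mul(Mul(-30, 24), 0)) = Mul(3, Mul(-720, 0)) = Mul(3, 0) = 0)
Add(L, Mul(-1, Function('E')(Function('u')(-14)))) = Add(0, Mul(-1, -4)) = Add(0, 4) = 4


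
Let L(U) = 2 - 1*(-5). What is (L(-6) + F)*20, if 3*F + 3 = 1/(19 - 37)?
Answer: 3230/27 ≈ 119.63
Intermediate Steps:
L(U) = 7 (L(U) = 2 + 5 = 7)
F = -55/54 (F = -1 + 1/(3*(19 - 37)) = -1 + (⅓)/(-18) = -1 + (⅓)*(-1/18) = -1 - 1/54 = -55/54 ≈ -1.0185)
(L(-6) + F)*20 = (7 - 55/54)*20 = (323/54)*20 = 3230/27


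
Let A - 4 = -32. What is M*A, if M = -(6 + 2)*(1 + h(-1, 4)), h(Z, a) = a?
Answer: 1120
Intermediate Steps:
A = -28 (A = 4 - 32 = -28)
M = -40 (M = -(6 + 2)*(1 + 4) = -8*5 = -1*40 = -40)
M*A = -40*(-28) = 1120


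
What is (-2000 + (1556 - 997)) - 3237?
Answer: -4678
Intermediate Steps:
(-2000 + (1556 - 997)) - 3237 = (-2000 + 559) - 3237 = -1441 - 3237 = -4678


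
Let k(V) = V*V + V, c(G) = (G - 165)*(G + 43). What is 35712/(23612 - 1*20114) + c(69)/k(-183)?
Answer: 4570688/462319 ≈ 9.8864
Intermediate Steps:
c(G) = (-165 + G)*(43 + G)
k(V) = V + V**2 (k(V) = V**2 + V = V + V**2)
35712/(23612 - 1*20114) + c(69)/k(-183) = 35712/(23612 - 1*20114) + (-7095 + 69**2 - 122*69)/((-183*(1 - 183))) = 35712/(23612 - 20114) + (-7095 + 4761 - 8418)/((-183*(-182))) = 35712/3498 - 10752/33306 = 35712*(1/3498) - 10752*1/33306 = 5952/583 - 256/793 = 4570688/462319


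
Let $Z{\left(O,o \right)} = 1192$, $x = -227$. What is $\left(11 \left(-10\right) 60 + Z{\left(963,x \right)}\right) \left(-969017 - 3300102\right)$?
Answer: $23087395552$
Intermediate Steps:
$\left(11 \left(-10\right) 60 + Z{\left(963,x \right)}\right) \left(-969017 - 3300102\right) = \left(11 \left(-10\right) 60 + 1192\right) \left(-969017 - 3300102\right) = \left(\left(-110\right) 60 + 1192\right) \left(-4269119\right) = \left(-6600 + 1192\right) \left(-4269119\right) = \left(-5408\right) \left(-4269119\right) = 23087395552$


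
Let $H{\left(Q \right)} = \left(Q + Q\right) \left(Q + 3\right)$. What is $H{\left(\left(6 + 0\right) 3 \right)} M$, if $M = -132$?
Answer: $-99792$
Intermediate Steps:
$H{\left(Q \right)} = 2 Q \left(3 + Q\right)$
$H{\left(\left(6 + 0\right) 3 \right)} M = 2 \left(6 + 0\right) 3 \left(3 + \left(6 + 0\right) 3\right) \left(-132\right) = 2 \cdot 6 \cdot 3 \left(3 + 6 \cdot 3\right) \left(-132\right) = 2 \cdot 18 \left(3 + 18\right) \left(-132\right) = 2 \cdot 18 \cdot 21 \left(-132\right) = 756 \left(-132\right) = -99792$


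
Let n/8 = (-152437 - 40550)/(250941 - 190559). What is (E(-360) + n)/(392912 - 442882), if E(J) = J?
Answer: 5820354/754322135 ≈ 0.0077160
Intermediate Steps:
n = -771948/30191 (n = 8*((-152437 - 40550)/(250941 - 190559)) = 8*(-192987/60382) = -771948/30191 ≈ -25.569)
(E(-360) + n)/(392912 - 442882) = (-360 - 771948/30191)/(392912 - 442882) = -11640708/30191/(-49970) = -11640708/30191*(-1/49970) = 5820354/754322135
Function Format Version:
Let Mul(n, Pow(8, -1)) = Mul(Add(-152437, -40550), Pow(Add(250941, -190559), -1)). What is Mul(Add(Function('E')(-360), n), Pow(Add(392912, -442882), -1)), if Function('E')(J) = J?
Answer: Rational(5820354, 754322135) ≈ 0.0077160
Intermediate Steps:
n = Rational(-771948, 30191) (n = Mul(8, Mul(Add(-152437, -40550), Pow(Add(250941, -190559), -1))) = Mul(8, Mul(-192987, Pow(60382, -1))) = Mul(8, Mul(-192987, Rational(1, 60382))) = Mul(8, Rational(-192987, 60382)) = Rational(-771948, 30191) ≈ -25.569)
Mul(Add(Function('E')(-360), n), Pow(Add(392912, -442882), -1)) = Mul(Add(-360, Rational(-771948, 30191)), Pow(Add(392912, -442882), -1)) = Mul(Rational(-11640708, 30191), Pow(-49970, -1)) = Mul(Rational(-11640708, 30191), Rational(-1, 49970)) = Rational(5820354, 754322135)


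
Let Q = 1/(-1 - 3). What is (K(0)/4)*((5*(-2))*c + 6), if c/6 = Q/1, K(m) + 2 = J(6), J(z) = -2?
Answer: -21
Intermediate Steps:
Q = -¼ (Q = 1/(-4) = -¼ ≈ -0.25000)
K(m) = -4 (K(m) = -2 - 2 = -4)
c = -3/2 (c = 6*(-¼/1) = 6*(-¼*1) = 6*(-¼) = -3/2 ≈ -1.5000)
(K(0)/4)*((5*(-2))*c + 6) = (-4/4)*((5*(-2))*(-3/2) + 6) = (-4*¼)*(-10*(-3/2) + 6) = -(15 + 6) = -1*21 = -21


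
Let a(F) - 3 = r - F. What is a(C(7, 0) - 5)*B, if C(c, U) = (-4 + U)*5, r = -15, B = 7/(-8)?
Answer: -91/8 ≈ -11.375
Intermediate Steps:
B = -7/8 (B = 7*(-1/8) = -7/8 ≈ -0.87500)
C(c, U) = -20 + 5*U
a(F) = -12 - F (a(F) = 3 + (-15 - F) = -12 - F)
a(C(7, 0) - 5)*B = (-12 - ((-20 + 5*0) - 5))*(-7/8) = (-12 - ((-20 + 0) - 5))*(-7/8) = (-12 - (-20 - 5))*(-7/8) = (-12 - 1*(-25))*(-7/8) = (-12 + 25)*(-7/8) = 13*(-7/8) = -91/8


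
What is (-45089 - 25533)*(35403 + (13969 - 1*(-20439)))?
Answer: -4930192442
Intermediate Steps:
(-45089 - 25533)*(35403 + (13969 - 1*(-20439))) = -70622*(35403 + (13969 + 20439)) = -70622*(35403 + 34408) = -70622*69811 = -4930192442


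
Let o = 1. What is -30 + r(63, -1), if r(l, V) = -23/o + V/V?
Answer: -52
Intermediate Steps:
r(l, V) = -22 (r(l, V) = -23/1 + V/V = -23*1 + 1 = -23 + 1 = -22)
-30 + r(63, -1) = -30 - 22 = -52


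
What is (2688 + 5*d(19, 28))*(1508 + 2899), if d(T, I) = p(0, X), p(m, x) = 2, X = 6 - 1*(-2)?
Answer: 11890086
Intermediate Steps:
X = 8 (X = 6 + 2 = 8)
d(T, I) = 2
(2688 + 5*d(19, 28))*(1508 + 2899) = (2688 + 5*2)*(1508 + 2899) = (2688 + 10)*4407 = 2698*4407 = 11890086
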